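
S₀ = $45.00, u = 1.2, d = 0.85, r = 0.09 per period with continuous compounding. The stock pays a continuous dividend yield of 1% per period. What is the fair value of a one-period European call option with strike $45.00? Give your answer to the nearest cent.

Per-period risk-free factor R = e^0.09 = 1.0942; dividend-adjusted growth = e^(0.09−0.01) = 1.0833.
Risk-neutral probability p = (1.0833 − 0.85)/(1.2 − 0.85) = 0.2333/0.3500 = 0.6665
Terminal stock prices: S_u = 54, S_d = 38.25
Terminal payoffs (S − K): max(9, 0) = 9, max(-6.75, 0) = 0
Node 0 (S = 45): V_0 = e^(−0.09)·[0.6665·9.0000 + 0.3335·0.0000] = 5.4825

$5.48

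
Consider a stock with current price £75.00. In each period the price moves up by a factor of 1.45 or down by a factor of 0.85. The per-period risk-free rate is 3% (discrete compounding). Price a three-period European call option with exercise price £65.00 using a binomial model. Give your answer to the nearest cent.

£21.46

Risk-neutral probability p = (1 + 0.03 − 0.85)/(1.45 − 0.85) = 0.1800/0.6000 = 0.3000
Terminal stock prices: S_uuu = 228.6, S_uud = 134, S_udd = 78.57, S_ddd = 46.06
Terminal payoffs (S − K): max(163.6, 0) = 163.6, max(69.03, 0) = 69.03, max(13.57, 0) = 13.57, max(-18.94, 0) = 0
Node uu (S = 157.7): V_uu = 1/1.03·[0.3000·163.6469 + 0.7000·69.0344] = 94.5807
Node ud (S = 92.44): V_ud = 1/1.03·[0.3000·69.0344 + 0.7000·13.5719] = 29.3307
Node dd (S = 54.19): V_dd = 1/1.03·[0.3000·13.5719 + 0.7000·0.0000] = 3.9530
Node u (S = 108.8): V_u = 1/1.03·[0.3000·94.5807 + 0.7000·29.3307] = 47.4813
Node d (S = 63.75): V_d = 1/1.03·[0.3000·29.3307 + 0.7000·3.9530] = 11.2294
Node 0 (S = 75): V_0 = 1/1.03·[0.3000·47.4813 + 0.7000·11.2294] = 21.4611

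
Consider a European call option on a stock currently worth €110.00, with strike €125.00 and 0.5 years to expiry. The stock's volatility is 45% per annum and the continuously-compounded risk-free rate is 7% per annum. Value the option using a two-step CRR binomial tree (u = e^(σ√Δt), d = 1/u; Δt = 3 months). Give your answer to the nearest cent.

CRR parameters: u = e^(σ√Δt) = e^(0.45·√0.25) = 1.2523, d = 1/u = 0.7985
Per-period rate: rΔt = 0.07·0.25 = 0.0175, so R = e^0.0175 = 1.0177
Risk-neutral probability p = (e^0.0175 − 0.7985)/(1.2523 − 0.7985) = 0.2191/0.4538 = 0.4829
Terminal stock prices: S_uu = 172.5, S_ud = 110, S_dd = 70.14
Terminal payoffs (S − K): max(47.51, 0) = 47.51, max(-15, 0) = 0, max(-54.86, 0) = 0
Node u (S = 137.8): V_u = e^(−0.0175)·[0.4829·47.5143 + 0.5171·0.0000] = 22.5461
Node d (S = 87.84): V_d = e^(−0.0175)·[0.4829·0.0000 + 0.5171·0.0000] = 0.0000
Node 0 (S = 110): V_0 = e^(−0.0175)·[0.4829·22.5461 + 0.5171·0.0000] = 10.6984

€10.70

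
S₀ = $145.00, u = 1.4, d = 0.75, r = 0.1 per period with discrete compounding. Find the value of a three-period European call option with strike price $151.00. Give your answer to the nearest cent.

$47.70

Risk-neutral probability p = (1 + 0.1 − 0.75)/(1.4 − 0.75) = 0.3500/0.6500 = 0.5385
Terminal stock prices: S_uuu = 397.9, S_uud = 213.1, S_udd = 114.2, S_ddd = 61.17
Terminal payoffs (S − K): max(246.9, 0) = 246.9, max(62.15, 0) = 62.15, max(-36.81, 0) = 0, max(-89.83, 0) = 0
Node uu (S = 284.2): V_uu = 1/1.1·[0.5385·246.8800 + 0.4615·62.1500] = 146.9273
Node ud (S = 152.2): V_ud = 1/1.1·[0.5385·62.1500 + 0.4615·0.0000] = 30.4231
Node dd (S = 81.56): V_dd = 1/1.1·[0.5385·0.0000 + 0.4615·0.0000] = 0.0000
Node u (S = 203): V_u = 1/1.1·[0.5385·146.9273 + 0.4615·30.4231] = 84.6874
Node d (S = 108.8): V_d = 1/1.1·[0.5385·30.4231 + 0.4615·0.0000] = 14.8924
Node 0 (S = 145): V_0 = 1/1.1·[0.5385·84.6874 + 0.4615·14.8924] = 47.7039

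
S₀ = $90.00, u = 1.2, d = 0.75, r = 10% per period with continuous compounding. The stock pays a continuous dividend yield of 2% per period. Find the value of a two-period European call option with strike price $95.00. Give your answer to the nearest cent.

$15.54

Per-period risk-free factor R = e^0.1 = 1.1052; dividend-adjusted growth = e^(0.1−0.02) = 1.0833.
Risk-neutral probability p = (1.0833 − 0.75)/(1.2 − 0.75) = 0.3333/0.4500 = 0.7406
Terminal stock prices: S_uu = 129.6, S_ud = 81, S_dd = 50.62
Terminal payoffs (S − K): max(34.6, 0) = 34.6, max(-14, 0) = 0, max(-44.38, 0) = 0
Node u (S = 108): V_u = e^(−0.1)·[0.7406·34.6000 + 0.2594·0.0000] = 23.1874
Node d (S = 67.5): V_d = e^(−0.1)·[0.7406·0.0000 + 0.2594·0.0000] = 0.0000
Node 0 (S = 90): V_0 = e^(−0.1)·[0.7406·23.1874 + 0.2594·0.0000] = 15.5392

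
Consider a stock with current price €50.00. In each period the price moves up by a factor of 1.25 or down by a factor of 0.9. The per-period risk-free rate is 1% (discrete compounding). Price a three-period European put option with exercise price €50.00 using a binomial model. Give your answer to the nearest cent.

€4.24

Risk-neutral probability p = (1 + 0.01 − 0.9)/(1.25 − 0.9) = 0.1100/0.3500 = 0.3143
Terminal stock prices: S_uuu = 97.66, S_uud = 70.31, S_udd = 50.62, S_ddd = 36.45
Terminal payoffs (K − S): max(-47.66, 0) = 0, max(-20.31, 0) = 0, max(-0.625, 0) = 0, max(13.55, 0) = 13.55
Node uu (S = 78.12): V_uu = 1/1.01·[0.3143·0.0000 + 0.6857·0.0000] = 0.0000
Node ud (S = 56.25): V_ud = 1/1.01·[0.3143·0.0000 + 0.6857·0.0000] = 0.0000
Node dd (S = 40.5): V_dd = 1/1.01·[0.3143·0.0000 + 0.6857·13.5500] = 9.1994
Node u (S = 62.5): V_u = 1/1.01·[0.3143·0.0000 + 0.6857·0.0000] = 0.0000
Node d (S = 45): V_d = 1/1.01·[0.3143·0.0000 + 0.6857·9.1994] = 6.2457
Node 0 (S = 50): V_0 = 1/1.01·[0.3143·0.0000 + 0.6857·6.2457] = 4.2404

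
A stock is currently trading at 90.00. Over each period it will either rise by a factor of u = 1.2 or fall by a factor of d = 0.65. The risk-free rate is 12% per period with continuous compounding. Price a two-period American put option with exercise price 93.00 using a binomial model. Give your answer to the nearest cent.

6.09

Risk-neutral probability p = (e^0.12 − 0.65)/(1.2 − 0.65) = 0.4775/0.5500 = 0.8682
Terminal stock prices: S_uu = 129.6, S_ud = 70.2, S_dd = 38.03
Terminal payoffs (K − S): max(-36.6, 0) = 0, max(22.8, 0) = 22.8, max(54.97, 0) = 54.97
Node u (S = 108): continuation = e^(−0.12)·[0.8682·0.0000 + 0.1318·22.8000] = 2.6657; exercise value = 0.0000 ≤ continuation, so V_u = 2.6657
Node d (S = 58.5): continuation = e^(−0.12)·[0.8682·22.8000 + 0.1318·54.9750] = 23.9836; exercise value = 34.5000 > continuation, so V_d = 34.5000 (exercise)
Node 0 (S = 90): continuation = e^(−0.12)·[0.8682·2.6657 + 0.1318·34.5000] = 6.0863; exercise value = 3.0000 ≤ continuation, so V_0 = 6.0863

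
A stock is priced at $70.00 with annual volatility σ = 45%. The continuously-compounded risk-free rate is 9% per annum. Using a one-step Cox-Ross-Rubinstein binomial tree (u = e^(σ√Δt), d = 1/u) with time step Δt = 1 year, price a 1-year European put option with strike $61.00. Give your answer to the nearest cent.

$7.62

CRR parameters: u = e^(σ√Δt) = e^(0.45·√1) = 1.5683, d = 1/u = 0.6376
Per-period rate: rΔt = 0.09·1 = 0.09, so R = e^0.09 = 1.0942
Risk-neutral probability p = (e^0.09 − 0.6376)/(1.5683 − 0.6376) = 0.4565/0.9307 = 0.4905
Terminal stock prices: S_u = 109.8, S_d = 44.63
Terminal payoffs (K − S): max(-48.78, 0) = 0, max(16.37, 0) = 16.37
Node 0 (S = 70): V_0 = e^(−0.09)·[0.4905·0.0000 + 0.5095·16.3660] = 7.6201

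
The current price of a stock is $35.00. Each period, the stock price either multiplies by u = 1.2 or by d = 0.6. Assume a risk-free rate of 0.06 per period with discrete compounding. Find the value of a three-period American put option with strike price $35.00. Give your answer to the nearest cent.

$5.19

Risk-neutral probability p = (1 + 0.06 − 0.6)/(1.2 − 0.6) = 0.4600/0.6000 = 0.7667
Terminal stock prices: S_uuu = 60.48, S_uud = 30.24, S_udd = 15.12, S_ddd = 7.56
Terminal payoffs (K − S): max(-25.48, 0) = 0, max(4.76, 0) = 4.76, max(19.88, 0) = 19.88, max(27.44, 0) = 27.44
Node uu (S = 50.4): continuation = 1/1.06·[0.7667·0.0000 + 0.2333·4.7600] = 1.0478; exercise value = 0.0000 ≤ continuation, so V_uu = 1.0478
Node ud (S = 25.2): continuation = 1/1.06·[0.7667·4.7600 + 0.2333·19.8800] = 7.8189; exercise value = 9.8000 > continuation, so V_ud = 9.8000 (exercise)
Node dd (S = 12.6): continuation = 1/1.06·[0.7667·19.8800 + 0.2333·27.4400] = 20.4189; exercise value = 22.4000 > continuation, so V_dd = 22.4000 (exercise)
Node u (S = 42): continuation = 1/1.06·[0.7667·1.0478 + 0.2333·9.8000] = 2.9151; exercise value = 0.0000 ≤ continuation, so V_u = 2.9151
Node d (S = 21): continuation = 1/1.06·[0.7667·9.8000 + 0.2333·22.4000] = 12.0189; exercise value = 14.0000 > continuation, so V_d = 14.0000 (exercise)
Node 0 (S = 35): continuation = 1/1.06·[0.7667·2.9151 + 0.2333·14.0000] = 5.1901; exercise value = 0.0000 ≤ continuation, so V_0 = 5.1901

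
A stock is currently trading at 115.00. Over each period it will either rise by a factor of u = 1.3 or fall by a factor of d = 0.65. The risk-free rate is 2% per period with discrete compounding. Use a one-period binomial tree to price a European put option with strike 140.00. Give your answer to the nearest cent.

Risk-neutral probability p = (1 + 0.02 − 0.65)/(1.3 − 0.65) = 0.3700/0.6500 = 0.5692
Terminal stock prices: S_u = 149.5, S_d = 74.75
Terminal payoffs (K − S): max(-9.5, 0) = 0, max(65.25, 0) = 65.25
Node 0 (S = 115): V_0 = 1/1.02·[0.5692·0.0000 + 0.4308·65.2500] = 27.5566

27.56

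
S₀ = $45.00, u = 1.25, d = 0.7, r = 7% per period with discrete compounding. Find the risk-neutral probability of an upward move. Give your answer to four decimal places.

p = 0.6727

Risk-neutral probability p = (1 + 0.07 − 0.7)/(1.25 − 0.7) = 0.3700/0.5500 = 0.6727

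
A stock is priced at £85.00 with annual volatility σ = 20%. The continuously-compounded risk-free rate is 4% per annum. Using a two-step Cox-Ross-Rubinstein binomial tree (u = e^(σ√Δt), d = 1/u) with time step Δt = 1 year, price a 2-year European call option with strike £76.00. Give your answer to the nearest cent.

£18.38

CRR parameters: u = e^(σ√Δt) = e^(0.2·√1) = 1.2214, d = 1/u = 0.8187
Per-period rate: rΔt = 0.04·1 = 0.04, so R = e^0.04 = 1.0408
Risk-neutral probability p = (e^0.04 − 0.8187)/(1.2214 − 0.8187) = 0.2221/0.4027 = 0.5515
Terminal stock prices: S_uu = 126.8, S_ud = 85, S_dd = 56.98
Terminal payoffs (S − K): max(50.81, 0) = 50.81, max(9, 0) = 9, max(-19.02, 0) = 0
Node u (S = 103.8): V_u = e^(−0.04)·[0.5515·50.8051 + 0.4485·9.0000] = 30.7992
Node d (S = 69.59): V_d = e^(−0.04)·[0.5515·9.0000 + 0.4485·0.0000] = 4.7690
Node 0 (S = 85): V_0 = e^(−0.04)·[0.5515·30.7992 + 0.4485·4.7690] = 18.3752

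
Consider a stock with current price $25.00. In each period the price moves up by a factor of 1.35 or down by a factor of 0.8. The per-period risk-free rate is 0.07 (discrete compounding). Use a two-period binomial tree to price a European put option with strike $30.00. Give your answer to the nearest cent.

Risk-neutral probability p = (1 + 0.07 − 0.8)/(1.35 − 0.8) = 0.2700/0.5500 = 0.4909
Terminal stock prices: S_uu = 45.56, S_ud = 27, S_dd = 16
Terminal payoffs (K − S): max(-15.56, 0) = 0, max(3, 0) = 3, max(14, 0) = 14
Node u (S = 33.75): V_u = 1/1.07·[0.4909·0.0000 + 0.5091·3.0000] = 1.4274
Node d (S = 20): V_d = 1/1.07·[0.4909·3.0000 + 0.5091·14.0000] = 8.0374
Node 0 (S = 25): V_0 = 1/1.07·[0.4909·1.4274 + 0.5091·8.0374] = 4.4789

$4.48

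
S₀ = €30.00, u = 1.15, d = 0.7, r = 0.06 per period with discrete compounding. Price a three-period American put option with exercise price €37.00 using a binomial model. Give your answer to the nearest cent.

Risk-neutral probability p = (1 + 0.06 − 0.7)/(1.15 − 0.7) = 0.3600/0.4500 = 0.8000
Terminal stock prices: S_uuu = 45.63, S_uud = 27.77, S_udd = 16.9, S_ddd = 10.29
Terminal payoffs (K − S): max(-8.626, 0) = 0, max(9.228, 0) = 9.228, max(20.1, 0) = 20.1, max(26.71, 0) = 26.71
Node uu (S = 39.67): continuation = 1/1.06·[0.8000·0.0000 + 0.2000·9.2275] = 1.7410; exercise value = 0.0000 ≤ continuation, so V_uu = 1.7410
Node ud (S = 24.15): continuation = 1/1.06·[0.8000·9.2275 + 0.2000·20.0950] = 10.7557; exercise value = 12.8500 > continuation, so V_ud = 12.8500 (exercise)
Node dd (S = 14.7): continuation = 1/1.06·[0.8000·20.0950 + 0.2000·26.7100] = 20.2057; exercise value = 22.3000 > continuation, so V_dd = 22.3000 (exercise)
Node u (S = 34.5): continuation = 1/1.06·[0.8000·1.7410 + 0.2000·12.8500] = 3.7385; exercise value = 2.5000 ≤ continuation, so V_u = 3.7385
Node d (S = 21): continuation = 1/1.06·[0.8000·12.8500 + 0.2000·22.3000] = 13.9057; exercise value = 16.0000 > continuation, so V_d = 16.0000 (exercise)
Node 0 (S = 30): continuation = 1/1.06·[0.8000·3.7385 + 0.2000·16.0000] = 5.8404; exercise value = 7.0000 > continuation, so V_0 = 7.0000 (exercise)

€7.00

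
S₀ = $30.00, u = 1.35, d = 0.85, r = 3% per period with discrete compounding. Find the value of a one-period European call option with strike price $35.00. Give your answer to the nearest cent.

Risk-neutral probability p = (1 + 0.03 − 0.85)/(1.35 − 0.85) = 0.1800/0.5000 = 0.3600
Terminal stock prices: S_u = 40.5, S_d = 25.5
Terminal payoffs (S − K): max(5.5, 0) = 5.5, max(-9.5, 0) = 0
Node 0 (S = 30): V_0 = 1/1.03·[0.3600·5.5000 + 0.6400·0.0000] = 1.9223

$1.92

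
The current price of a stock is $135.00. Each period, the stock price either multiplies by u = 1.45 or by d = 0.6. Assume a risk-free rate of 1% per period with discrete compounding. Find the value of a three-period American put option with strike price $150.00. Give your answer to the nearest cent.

Risk-neutral probability p = (1 + 0.01 − 0.6)/(1.45 − 0.6) = 0.4100/0.8500 = 0.4824
Terminal stock prices: S_uuu = 411.6, S_uud = 170.3, S_udd = 70.47, S_ddd = 29.16
Terminal payoffs (K − S): max(-261.6, 0) = 0, max(-20.3, 0) = 0, max(79.53, 0) = 79.53, max(120.8, 0) = 120.8
Node uu (S = 283.8): continuation = 1/1.01·[0.4824·0.0000 + 0.5176·0.0000] = 0.0000; exercise value = 0.0000 ≤ continuation, so V_uu = 0.0000
Node ud (S = 117.4): continuation = 1/1.01·[0.4824·0.0000 + 0.5176·79.5300] = 40.7609; exercise value = 32.5500 ≤ continuation, so V_ud = 40.7609
Node dd (S = 48.6): continuation = 1/1.01·[0.4824·79.5300 + 0.5176·120.8400] = 99.9149; exercise value = 101.4000 > continuation, so V_dd = 101.4000 (exercise)
Node u (S = 195.8): continuation = 1/1.01·[0.4824·0.0000 + 0.5176·40.7609] = 20.8908; exercise value = 0.0000 ≤ continuation, so V_u = 20.8908
Node d (S = 81): continuation = 1/1.01·[0.4824·40.7609 + 0.5176·101.4000] = 71.4362; exercise value = 69.0000 ≤ continuation, so V_d = 71.4362
Node 0 (S = 135): continuation = 1/1.01·[0.4824·20.8908 + 0.5176·71.4362] = 46.5896; exercise value = 15.0000 ≤ continuation, so V_0 = 46.5896

$46.59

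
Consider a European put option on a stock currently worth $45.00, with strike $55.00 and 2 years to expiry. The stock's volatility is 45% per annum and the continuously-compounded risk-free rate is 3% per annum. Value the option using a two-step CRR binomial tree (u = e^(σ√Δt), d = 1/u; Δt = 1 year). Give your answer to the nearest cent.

CRR parameters: u = e^(σ√Δt) = e^(0.45·√1) = 1.5683, d = 1/u = 0.6376
Per-period rate: rΔt = 0.03·1 = 0.03, so R = e^0.03 = 1.0305
Risk-neutral probability p = (e^0.03 − 0.6376)/(1.5683 − 0.6376) = 0.3928/0.9307 = 0.4221
Terminal stock prices: S_uu = 110.7, S_ud = 45, S_dd = 18.3
Terminal payoffs (K − S): max(-55.68, 0) = 0, max(10, 0) = 10, max(36.7, 0) = 36.7
Node u (S = 70.57): V_u = e^(−0.03)·[0.4221·0.0000 + 0.5779·10.0000] = 5.6084
Node d (S = 28.69): V_d = e^(−0.03)·[0.4221·10.0000 + 0.5779·36.7044] = 24.6812
Node 0 (S = 45): V_0 = e^(−0.03)·[0.4221·5.6084 + 0.5779·24.6812] = 16.1394

$16.14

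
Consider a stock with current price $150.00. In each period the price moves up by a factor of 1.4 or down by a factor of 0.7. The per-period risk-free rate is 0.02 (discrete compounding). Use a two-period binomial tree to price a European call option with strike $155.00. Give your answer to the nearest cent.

$27.92

Risk-neutral probability p = (1 + 0.02 − 0.7)/(1.4 − 0.7) = 0.3200/0.7000 = 0.4571
Terminal stock prices: S_uu = 294, S_ud = 147, S_dd = 73.5
Terminal payoffs (S − K): max(139, 0) = 139, max(-8, 0) = 0, max(-81.5, 0) = 0
Node u (S = 210): V_u = 1/1.02·[0.4571·139.0000 + 0.5429·0.0000] = 62.2969
Node d (S = 105): V_d = 1/1.02·[0.4571·0.0000 + 0.5429·0.0000] = 0.0000
Node 0 (S = 150): V_0 = 1/1.02·[0.4571·62.2969 + 0.5429·0.0000] = 27.9202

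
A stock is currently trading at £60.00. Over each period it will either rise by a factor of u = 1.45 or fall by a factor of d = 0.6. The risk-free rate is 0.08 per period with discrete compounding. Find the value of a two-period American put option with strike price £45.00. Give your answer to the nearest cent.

Risk-neutral probability p = (1 + 0.08 − 0.6)/(1.45 − 0.6) = 0.4800/0.8500 = 0.5647
Terminal stock prices: S_uu = 126.2, S_ud = 52.2, S_dd = 21.6
Terminal payoffs (K − S): max(-81.15, 0) = 0, max(-7.2, 0) = 0, max(23.4, 0) = 23.4
Node u (S = 87): continuation = 1/1.08·[0.5647·0.0000 + 0.4353·0.0000] = 0.0000; exercise value = 0.0000 ≤ continuation, so V_u = 0.0000
Node d (S = 36): continuation = 1/1.08·[0.5647·0.0000 + 0.4353·23.4000] = 9.4314; exercise value = 9.0000 ≤ continuation, so V_d = 9.4314
Node 0 (S = 60): continuation = 1/1.08·[0.5647·0.0000 + 0.4353·9.4314] = 3.8013; exercise value = 0.0000 ≤ continuation, so V_0 = 3.8013

£3.80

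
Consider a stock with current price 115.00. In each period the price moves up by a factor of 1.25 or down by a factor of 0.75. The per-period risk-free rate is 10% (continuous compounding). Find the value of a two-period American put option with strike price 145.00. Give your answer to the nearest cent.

30.00

Risk-neutral probability p = (e^0.1 − 0.75)/(1.25 − 0.75) = 0.3552/0.5000 = 0.7103
Terminal stock prices: S_uu = 179.7, S_ud = 107.8, S_dd = 64.69
Terminal payoffs (K − S): max(-34.69, 0) = 0, max(37.19, 0) = 37.19, max(80.31, 0) = 80.31
Node u (S = 143.8): continuation = e^(−0.1)·[0.7103·0.0000 + 0.2897·37.1875] = 9.7466; exercise value = 1.2500 ≤ continuation, so V_u = 9.7466
Node d (S = 86.25): continuation = e^(−0.1)·[0.7103·37.1875 + 0.2897·80.3125] = 44.9514; exercise value = 58.7500 > continuation, so V_d = 58.7500 (exercise)
Node 0 (S = 115): continuation = e^(−0.1)·[0.7103·9.7466 + 0.2897·58.7500] = 21.6626; exercise value = 30.0000 > continuation, so V_0 = 30.0000 (exercise)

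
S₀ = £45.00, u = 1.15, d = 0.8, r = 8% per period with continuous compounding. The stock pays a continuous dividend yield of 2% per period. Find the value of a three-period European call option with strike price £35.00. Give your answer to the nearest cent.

Per-period risk-free factor R = e^0.08 = 1.0833; dividend-adjusted growth = e^(0.08−0.02) = 1.0618.
Risk-neutral probability p = (1.0618 − 0.8)/(1.15 − 0.8) = 0.2618/0.3500 = 0.7481
Terminal stock prices: S_uuu = 68.44, S_uud = 47.61, S_udd = 33.12, S_ddd = 23.04
Terminal payoffs (S − K): max(33.44, 0) = 33.44, max(12.61, 0) = 12.61, max(-1.88, 0) = 0, max(-11.96, 0) = 0
Node uu (S = 59.51): V_uu = e^(−0.08)·[0.7481·33.4394 + 0.2519·12.6100] = 26.0250
Node ud (S = 41.4): V_ud = e^(−0.08)·[0.7481·12.6100 + 0.2519·0.0000] = 8.7083
Node dd (S = 28.8): V_dd = e^(−0.08)·[0.7481·0.0000 + 0.2519·0.0000] = 0.0000
Node u (S = 51.75): V_u = e^(−0.08)·[0.7481·26.0250 + 0.2519·8.7083] = 19.9975
Node d (S = 36): V_d = e^(−0.08)·[0.7481·8.7083 + 0.2519·0.0000] = 6.0138
Node 0 (S = 45): V_0 = e^(−0.08)·[0.7481·19.9975 + 0.2519·6.0138] = 15.2084

£15.21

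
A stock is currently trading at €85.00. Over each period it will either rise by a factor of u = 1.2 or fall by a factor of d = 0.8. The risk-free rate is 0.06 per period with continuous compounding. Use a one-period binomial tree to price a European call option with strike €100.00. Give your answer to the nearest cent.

Risk-neutral probability p = (e^0.06 − 0.8)/(1.2 − 0.8) = 0.2618/0.4000 = 0.6546
Terminal stock prices: S_u = 102, S_d = 68
Terminal payoffs (S − K): max(2, 0) = 2, max(-32, 0) = 0
Node 0 (S = 85): V_0 = e^(−0.06)·[0.6546·2.0000 + 0.3454·0.0000] = 1.2329

€1.23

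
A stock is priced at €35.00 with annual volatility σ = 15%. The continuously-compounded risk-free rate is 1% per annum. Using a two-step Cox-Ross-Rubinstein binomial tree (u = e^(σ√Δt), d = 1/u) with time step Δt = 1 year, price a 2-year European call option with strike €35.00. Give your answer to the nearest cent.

CRR parameters: u = e^(σ√Δt) = e^(0.15·√1) = 1.1618, d = 1/u = 0.8607
Per-period rate: rΔt = 0.01·1 = 0.01, so R = e^0.01 = 1.0101
Risk-neutral probability p = (e^0.01 − 0.8607)/(1.1618 − 0.8607) = 0.1493/0.3011 = 0.4959
Terminal stock prices: S_uu = 47.25, S_ud = 35, S_dd = 25.93
Terminal payoffs (S − K): max(12.25, 0) = 12.25, max(0, 0) = 0, max(-9.071, 0) = 0
Node u (S = 40.66): V_u = e^(−0.01)·[0.4959·12.2451 + 0.5041·0.0000] = 6.0125
Node d (S = 30.12): V_d = e^(−0.01)·[0.4959·0.0000 + 0.5041·0.0000] = 0.0000
Node 0 (S = 35): V_0 = e^(−0.01)·[0.4959·6.0125 + 0.5041·0.0000] = 2.9522

€2.95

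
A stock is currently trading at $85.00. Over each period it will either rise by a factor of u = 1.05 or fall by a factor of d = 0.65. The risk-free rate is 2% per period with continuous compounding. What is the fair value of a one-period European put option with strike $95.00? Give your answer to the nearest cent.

$8.12

Risk-neutral probability p = (e^0.02 − 0.65)/(1.05 − 0.65) = 0.3702/0.4000 = 0.9255
Terminal stock prices: S_u = 89.25, S_d = 55.25
Terminal payoffs (K − S): max(5.75, 0) = 5.75, max(39.75, 0) = 39.75
Node 0 (S = 85): V_0 = e^(−0.02)·[0.9255·5.7500 + 0.0745·39.7500] = 8.1189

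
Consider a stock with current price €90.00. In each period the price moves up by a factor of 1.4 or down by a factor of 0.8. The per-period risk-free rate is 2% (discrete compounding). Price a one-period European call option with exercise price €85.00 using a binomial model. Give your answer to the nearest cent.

€14.74

Risk-neutral probability p = (1 + 0.02 − 0.8)/(1.4 − 0.8) = 0.2200/0.6000 = 0.3667
Terminal stock prices: S_u = 126, S_d = 72
Terminal payoffs (S − K): max(41, 0) = 41, max(-13, 0) = 0
Node 0 (S = 90): V_0 = 1/1.02·[0.3667·41.0000 + 0.6333·0.0000] = 14.7386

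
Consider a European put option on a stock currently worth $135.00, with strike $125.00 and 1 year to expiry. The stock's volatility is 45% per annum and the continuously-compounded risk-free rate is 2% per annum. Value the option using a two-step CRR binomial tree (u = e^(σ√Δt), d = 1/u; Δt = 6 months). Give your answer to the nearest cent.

$16.66

CRR parameters: u = e^(σ√Δt) = e^(0.45·√0.5) = 1.3746, d = 1/u = 0.7275
Per-period rate: rΔt = 0.02·0.5 = 0.01, so R = e^0.01 = 1.0101
Risk-neutral probability p = (e^0.01 − 0.7275)/(1.3746 − 0.7275) = 0.2826/0.6472 = 0.4366
Terminal stock prices: S_uu = 255.1, S_ud = 135, S_dd = 71.44
Terminal payoffs (K − S): max(-130.1, 0) = 0, max(-10, 0) = 0, max(53.56, 0) = 53.56
Node u (S = 185.6): V_u = e^(−0.01)·[0.4366·0.0000 + 0.5634·0.0000] = 0.0000
Node d (S = 98.21): V_d = e^(−0.01)·[0.4366·0.0000 + 0.5634·53.5585] = 29.8723
Node 0 (S = 135): V_0 = e^(−0.01)·[0.4366·0.0000 + 0.5634·29.8723] = 16.6613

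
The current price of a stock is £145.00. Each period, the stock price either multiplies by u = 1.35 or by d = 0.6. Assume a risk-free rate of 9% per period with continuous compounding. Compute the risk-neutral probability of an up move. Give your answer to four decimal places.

Risk-neutral probability p = (e^0.09 − 0.6)/(1.35 − 0.6) = 0.4942/0.7500 = 0.6589

p = 0.6589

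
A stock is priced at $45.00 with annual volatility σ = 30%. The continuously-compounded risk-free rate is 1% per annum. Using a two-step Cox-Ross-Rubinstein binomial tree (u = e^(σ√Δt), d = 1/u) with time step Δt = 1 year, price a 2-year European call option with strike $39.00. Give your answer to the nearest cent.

$11.14

CRR parameters: u = e^(σ√Δt) = e^(0.3·√1) = 1.3499, d = 1/u = 0.7408
Per-period rate: rΔt = 0.01·1 = 0.01, so R = e^0.01 = 1.0101
Risk-neutral probability p = (e^0.01 − 0.7408)/(1.3499 − 0.7408) = 0.2692/0.6090 = 0.4421
Terminal stock prices: S_uu = 82, S_ud = 45, S_dd = 24.7
Terminal payoffs (S − K): max(43, 0) = 43, max(6, 0) = 6, max(-14.3, 0) = 0
Node u (S = 60.74): V_u = e^(−0.01)·[0.4421·42.9953 + 0.5579·6.0000] = 22.1317
Node d (S = 33.34): V_d = e^(−0.01)·[0.4421·6.0000 + 0.5579·0.0000] = 2.6260
Node 0 (S = 45): V_0 = e^(−0.01)·[0.4421·22.1317 + 0.5579·2.6260] = 11.1367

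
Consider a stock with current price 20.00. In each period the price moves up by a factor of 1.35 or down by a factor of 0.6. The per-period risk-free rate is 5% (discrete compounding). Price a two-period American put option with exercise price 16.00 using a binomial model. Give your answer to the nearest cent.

1.52

Risk-neutral probability p = (1 + 0.05 − 0.6)/(1.35 − 0.6) = 0.4500/0.7500 = 0.6000
Terminal stock prices: S_uu = 36.45, S_ud = 16.2, S_dd = 7.2
Terminal payoffs (K − S): max(-20.45, 0) = 0, max(-0.2, 0) = 0, max(8.8, 0) = 8.8
Node u (S = 27): continuation = 1/1.05·[0.6000·0.0000 + 0.4000·0.0000] = 0.0000; exercise value = 0.0000 ≤ continuation, so V_u = 0.0000
Node d (S = 12): continuation = 1/1.05·[0.6000·0.0000 + 0.4000·8.8000] = 3.3524; exercise value = 4.0000 > continuation, so V_d = 4.0000 (exercise)
Node 0 (S = 20): continuation = 1/1.05·[0.6000·0.0000 + 0.4000·4.0000] = 1.5238; exercise value = 0.0000 ≤ continuation, so V_0 = 1.5238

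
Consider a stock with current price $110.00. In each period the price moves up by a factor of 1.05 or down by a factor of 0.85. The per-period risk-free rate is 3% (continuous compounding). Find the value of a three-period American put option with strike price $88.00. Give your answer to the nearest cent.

Risk-neutral probability p = (e^0.03 − 0.85)/(1.05 − 0.85) = 0.1805/0.2000 = 0.9023
Terminal stock prices: S_uuu = 127.3, S_uud = 103.1, S_udd = 83.45, S_ddd = 67.55
Terminal payoffs (K − S): max(-39.34, 0) = 0, max(-15.08, 0) = 0, max(4.551, 0) = 4.551, max(20.45, 0) = 20.45
Node uu (S = 121.3): continuation = e^(−0.03)·[0.9023·0.0000 + 0.0977·0.0000] = 0.0000; exercise value = 0.0000 ≤ continuation, so V_uu = 0.0000
Node ud (S = 98.17): continuation = e^(−0.03)·[0.9023·0.0000 + 0.0977·4.5513] = 0.4316; exercise value = 0.0000 ≤ continuation, so V_ud = 0.4316
Node dd (S = 79.47): continuation = e^(−0.03)·[0.9023·4.5513 + 0.0977·20.4463] = 5.9242; exercise value = 8.5250 > continuation, so V_dd = 8.5250 (exercise)
Node u (S = 115.5): continuation = e^(−0.03)·[0.9023·0.0000 + 0.0977·0.4316] = 0.0409; exercise value = 0.0000 ≤ continuation, so V_u = 0.0409
Node d (S = 93.5): continuation = e^(−0.03)·[0.9023·0.4316 + 0.0977·8.5250] = 1.1864; exercise value = 0.0000 ≤ continuation, so V_d = 1.1864
Node 0 (S = 110): continuation = e^(−0.03)·[0.9023·0.0409 + 0.0977·1.1864] = 0.1484; exercise value = 0.0000 ≤ continuation, so V_0 = 0.1484

$0.15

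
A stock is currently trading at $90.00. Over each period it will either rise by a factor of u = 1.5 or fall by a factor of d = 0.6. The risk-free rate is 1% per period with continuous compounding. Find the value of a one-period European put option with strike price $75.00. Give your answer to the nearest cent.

$11.32

Risk-neutral probability p = (e^0.01 − 0.6)/(1.5 − 0.6) = 0.4101/0.9000 = 0.4556
Terminal stock prices: S_u = 135, S_d = 54
Terminal payoffs (K − S): max(-60, 0) = 0, max(21, 0) = 21
Node 0 (S = 90): V_0 = e^(−0.01)·[0.4556·0.0000 + 0.5444·21.0000] = 11.3184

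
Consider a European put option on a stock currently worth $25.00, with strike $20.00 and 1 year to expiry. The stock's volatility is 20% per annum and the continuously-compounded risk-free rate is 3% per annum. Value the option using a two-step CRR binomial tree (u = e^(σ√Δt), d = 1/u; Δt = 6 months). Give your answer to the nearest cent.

CRR parameters: u = e^(σ√Δt) = e^(0.2·√0.5) = 1.1519, d = 1/u = 0.8681
Per-period rate: rΔt = 0.03·0.5 = 0.015, so R = e^0.015 = 1.0151
Risk-neutral probability p = (e^0.015 − 0.8681)/(1.1519 − 0.8681) = 0.1470/0.2838 = 0.5180
Terminal stock prices: S_uu = 33.17, S_ud = 25, S_dd = 18.84
Terminal payoffs (K − S): max(-13.17, 0) = 0, max(-5, 0) = 0, max(1.159, 0) = 1.159
Node u (S = 28.8): V_u = e^(−0.015)·[0.5180·0.0000 + 0.4820·0.0000] = 0.0000
Node d (S = 21.7): V_d = e^(−0.015)·[0.5180·0.0000 + 0.4820·1.1590] = 0.5504
Node 0 (S = 25): V_0 = e^(−0.015)·[0.5180·0.0000 + 0.4820·0.5504] = 0.2614

$0.26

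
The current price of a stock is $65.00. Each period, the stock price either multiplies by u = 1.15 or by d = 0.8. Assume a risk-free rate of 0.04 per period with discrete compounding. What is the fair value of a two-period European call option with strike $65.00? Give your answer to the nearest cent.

Risk-neutral probability p = (1 + 0.04 − 0.8)/(1.15 − 0.8) = 0.2400/0.3500 = 0.6857
Terminal stock prices: S_uu = 85.96, S_ud = 59.8, S_dd = 41.6
Terminal payoffs (S − K): max(20.96, 0) = 20.96, max(-5.2, 0) = 0, max(-23.4, 0) = 0
Node u (S = 74.75): V_u = 1/1.04·[0.6857·20.9625 + 0.3143·0.0000] = 13.8214
Node d (S = 52): V_d = 1/1.04·[0.6857·0.0000 + 0.3143·0.0000] = 0.0000
Node 0 (S = 65): V_0 = 1/1.04·[0.6857·13.8214 + 0.3143·0.0000] = 9.1130

$9.11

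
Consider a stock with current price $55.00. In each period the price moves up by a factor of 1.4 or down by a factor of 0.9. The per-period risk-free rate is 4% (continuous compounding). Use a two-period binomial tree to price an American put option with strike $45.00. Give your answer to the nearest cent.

$0.21

Risk-neutral probability p = (e^0.04 − 0.9)/(1.4 − 0.9) = 0.1408/0.5000 = 0.2816
Terminal stock prices: S_uu = 107.8, S_ud = 69.3, S_dd = 44.55
Terminal payoffs (K − S): max(-62.8, 0) = 0, max(-24.3, 0) = 0, max(0.45, 0) = 0.45
Node u (S = 77): continuation = e^(−0.04)·[0.2816·0.0000 + 0.7184·0.0000] = 0.0000; exercise value = 0.0000 ≤ continuation, so V_u = 0.0000
Node d (S = 49.5): continuation = e^(−0.04)·[0.2816·0.0000 + 0.7184·0.4500] = 0.3106; exercise value = 0.0000 ≤ continuation, so V_d = 0.3106
Node 0 (S = 55): continuation = e^(−0.04)·[0.2816·0.0000 + 0.7184·0.3106] = 0.2144; exercise value = 0.0000 ≤ continuation, so V_0 = 0.2144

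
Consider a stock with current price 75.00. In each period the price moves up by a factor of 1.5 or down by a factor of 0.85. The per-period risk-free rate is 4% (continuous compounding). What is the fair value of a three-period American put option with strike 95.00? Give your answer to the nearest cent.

Risk-neutral probability p = (e^0.04 − 0.85)/(1.5 − 0.85) = 0.1908/0.6500 = 0.2936
Terminal stock prices: S_uuu = 253.1, S_uud = 143.4, S_udd = 81.28, S_ddd = 46.06
Terminal payoffs (K − S): max(-158.1, 0) = 0, max(-48.44, 0) = 0, max(13.72, 0) = 13.72, max(48.94, 0) = 48.94
Node uu (S = 168.8): continuation = e^(−0.04)·[0.2936·0.0000 + 0.7064·0.0000] = 0.0000; exercise value = 0.0000 ≤ continuation, so V_uu = 0.0000
Node ud (S = 95.62): continuation = e^(−0.04)·[0.2936·0.0000 + 0.7064·13.7188] = 9.3115; exercise value = 0.0000 ≤ continuation, so V_ud = 9.3115
Node dd (S = 54.19): continuation = e^(−0.04)·[0.2936·13.7188 + 0.7064·48.9406] = 37.0875; exercise value = 40.8125 > continuation, so V_dd = 40.8125 (exercise)
Node u (S = 112.5): continuation = e^(−0.04)·[0.2936·0.0000 + 0.7064·9.3115] = 6.3202; exercise value = 0.0000 ≤ continuation, so V_u = 6.3202
Node d (S = 63.75): continuation = e^(−0.04)·[0.2936·9.3115 + 0.7064·40.8125] = 30.3275; exercise value = 31.2500 > continuation, so V_d = 31.2500 (exercise)
Node 0 (S = 75): continuation = e^(−0.04)·[0.2936·6.3202 + 0.7064·31.2500] = 22.9933; exercise value = 20.0000 ≤ continuation, so V_0 = 22.9933

22.99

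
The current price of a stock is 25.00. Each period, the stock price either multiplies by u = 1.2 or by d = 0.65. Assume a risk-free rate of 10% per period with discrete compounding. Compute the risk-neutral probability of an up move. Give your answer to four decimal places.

Risk-neutral probability p = (1 + 0.1 − 0.65)/(1.2 − 0.65) = 0.4500/0.5500 = 0.8182

p = 0.8182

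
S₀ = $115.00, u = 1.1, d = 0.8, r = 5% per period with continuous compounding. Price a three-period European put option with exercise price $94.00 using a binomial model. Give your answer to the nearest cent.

$0.87

Risk-neutral probability p = (e^0.05 − 0.8)/(1.1 − 0.8) = 0.2513/0.3000 = 0.8376
Terminal stock prices: S_uuu = 153.1, S_uud = 111.3, S_udd = 80.96, S_ddd = 58.88
Terminal payoffs (K − S): max(-59.07, 0) = 0, max(-17.32, 0) = 0, max(13.04, 0) = 13.04, max(35.12, 0) = 35.12
Node uu (S = 139.2): V_uu = e^(−0.05)·[0.8376·0.0000 + 0.1624·0.0000] = 0.0000
Node ud (S = 101.2): V_ud = e^(−0.05)·[0.8376·0.0000 + 0.1624·13.0400] = 2.0148
Node dd (S = 73.6): V_dd = e^(−0.05)·[0.8376·13.0400 + 0.1624·35.1200] = 15.8156
Node u (S = 126.5): V_u = e^(−0.05)·[0.8376·0.0000 + 0.1624·2.0148] = 0.3113
Node d (S = 92): V_d = e^(−0.05)·[0.8376·2.0148 + 0.1624·15.8156] = 4.0489
Node 0 (S = 115): V_0 = e^(−0.05)·[0.8376·0.3113 + 0.1624·4.0489] = 0.8736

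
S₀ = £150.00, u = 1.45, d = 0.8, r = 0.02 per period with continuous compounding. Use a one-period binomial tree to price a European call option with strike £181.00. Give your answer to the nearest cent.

Risk-neutral probability p = (e^0.02 − 0.8)/(1.45 − 0.8) = 0.2202/0.6500 = 0.3388
Terminal stock prices: S_u = 217.5, S_d = 120
Terminal payoffs (S − K): max(36.5, 0) = 36.5, max(-61, 0) = 0
Node 0 (S = 150): V_0 = e^(−0.02)·[0.3388·36.5000 + 0.6612·0.0000] = 12.1203

£12.12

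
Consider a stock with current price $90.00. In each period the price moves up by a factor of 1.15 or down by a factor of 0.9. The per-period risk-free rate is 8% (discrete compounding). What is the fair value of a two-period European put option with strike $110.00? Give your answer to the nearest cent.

$8.32

Risk-neutral probability p = (1 + 0.08 − 0.9)/(1.15 − 0.9) = 0.1800/0.2500 = 0.7200
Terminal stock prices: S_uu = 119, S_ud = 93.15, S_dd = 72.9
Terminal payoffs (K − S): max(-9.025, 0) = 0, max(16.85, 0) = 16.85, max(37.1, 0) = 37.1
Node u (S = 103.5): V_u = 1/1.08·[0.7200·0.0000 + 0.2800·16.8500] = 4.3685
Node d (S = 81): V_d = 1/1.08·[0.7200·16.8500 + 0.2800·37.1000] = 20.8519
Node 0 (S = 90): V_0 = 1/1.08·[0.7200·4.3685 + 0.2800·20.8519] = 8.3184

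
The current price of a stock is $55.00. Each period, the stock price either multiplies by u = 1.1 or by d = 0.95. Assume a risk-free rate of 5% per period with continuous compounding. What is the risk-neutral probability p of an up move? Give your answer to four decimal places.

Risk-neutral probability p = (e^0.05 − 0.95)/(1.1 − 0.95) = 0.1013/0.1500 = 0.6751

p = 0.6751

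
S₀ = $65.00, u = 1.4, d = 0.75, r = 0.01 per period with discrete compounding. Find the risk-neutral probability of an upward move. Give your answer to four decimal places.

Risk-neutral probability p = (1 + 0.01 − 0.75)/(1.4 − 0.75) = 0.2600/0.6500 = 0.4000

p = 0.4000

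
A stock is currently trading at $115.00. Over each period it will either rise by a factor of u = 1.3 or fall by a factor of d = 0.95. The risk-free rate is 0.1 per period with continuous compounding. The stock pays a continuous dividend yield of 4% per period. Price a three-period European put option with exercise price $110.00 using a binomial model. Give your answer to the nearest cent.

Per-period risk-free factor R = e^0.1 = 1.1052; dividend-adjusted growth = e^(0.1−0.04) = 1.0618.
Risk-neutral probability p = (1.0618 − 0.95)/(1.3 − 0.95) = 0.1118/0.3500 = 0.3195
Terminal stock prices: S_uuu = 252.7, S_uud = 184.6, S_udd = 134.9, S_ddd = 98.6
Terminal payoffs (K − S): max(-142.7, 0) = 0, max(-74.63, 0) = 0, max(-24.92, 0) = 0, max(11.4, 0) = 11.4
Node uu (S = 194.4): V_uu = e^(−0.1)·[0.3195·0.0000 + 0.6805·0.0000] = 0.0000
Node ud (S = 142): V_ud = e^(−0.1)·[0.3195·0.0000 + 0.6805·0.0000] = 0.0000
Node dd (S = 103.8): V_dd = e^(−0.1)·[0.3195·0.0000 + 0.6805·11.4019] = 7.0203
Node u (S = 149.5): V_u = e^(−0.1)·[0.3195·0.0000 + 0.6805·0.0000] = 0.0000
Node d (S = 109.2): V_d = e^(−0.1)·[0.3195·0.0000 + 0.6805·7.0203] = 4.3225
Node 0 (S = 115): V_0 = e^(−0.1)·[0.3195·0.0000 + 0.6805·4.3225] = 2.6614

$2.66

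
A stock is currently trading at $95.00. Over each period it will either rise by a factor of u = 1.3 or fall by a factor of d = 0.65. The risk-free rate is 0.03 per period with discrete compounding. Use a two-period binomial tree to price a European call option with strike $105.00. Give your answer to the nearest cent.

Risk-neutral probability p = (1 + 0.03 − 0.65)/(1.3 − 0.65) = 0.3800/0.6500 = 0.5846
Terminal stock prices: S_uu = 160.6, S_ud = 80.28, S_dd = 40.14
Terminal payoffs (S − K): max(55.55, 0) = 55.55, max(-24.72, 0) = 0, max(-64.86, 0) = 0
Node u (S = 123.5): V_u = 1/1.03·[0.5846·55.5500 + 0.4154·0.0000] = 31.5295
Node d (S = 61.75): V_d = 1/1.03·[0.5846·0.0000 + 0.4154·0.0000] = 0.0000
Node 0 (S = 95): V_0 = 1/1.03·[0.5846·31.5295 + 0.4154·0.0000] = 17.8958

$17.90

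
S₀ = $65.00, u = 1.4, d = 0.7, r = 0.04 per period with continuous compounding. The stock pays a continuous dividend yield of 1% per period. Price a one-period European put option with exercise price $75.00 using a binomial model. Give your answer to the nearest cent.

$14.96

Per-period risk-free factor R = e^0.04 = 1.0408; dividend-adjusted growth = e^(0.04−0.01) = 1.0305.
Risk-neutral probability p = (1.0305 − 0.7)/(1.4 − 0.7) = 0.3305/0.7000 = 0.4721
Terminal stock prices: S_u = 91, S_d = 45.5
Terminal payoffs (K − S): max(-16, 0) = 0, max(29.5, 0) = 29.5
Node 0 (S = 65): V_0 = e^(−0.04)·[0.4721·0.0000 + 0.5279·29.5000] = 14.9630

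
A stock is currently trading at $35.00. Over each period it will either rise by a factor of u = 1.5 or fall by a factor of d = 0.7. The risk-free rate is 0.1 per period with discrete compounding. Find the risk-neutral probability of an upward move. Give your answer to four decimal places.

p = 0.5000

Risk-neutral probability p = (1 + 0.1 − 0.7)/(1.5 − 0.7) = 0.4000/0.8000 = 0.5000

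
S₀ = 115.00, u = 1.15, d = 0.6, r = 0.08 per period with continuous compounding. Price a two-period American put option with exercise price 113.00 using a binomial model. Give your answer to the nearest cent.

7.98

Risk-neutral probability p = (e^0.08 − 0.6)/(1.15 − 0.6) = 0.4833/0.5500 = 0.8787
Terminal stock prices: S_uu = 152.1, S_ud = 79.35, S_dd = 41.4
Terminal payoffs (K − S): max(-39.09, 0) = 0, max(33.65, 0) = 33.65, max(71.6, 0) = 71.6
Node u (S = 132.2): continuation = e^(−0.08)·[0.8787·0.0000 + 0.1213·33.6500] = 3.7678; exercise value = 0.0000 ≤ continuation, so V_u = 3.7678
Node d (S = 69): continuation = e^(−0.08)·[0.8787·33.6500 + 0.1213·71.6000] = 35.3121; exercise value = 44.0000 > continuation, so V_d = 44.0000 (exercise)
Node 0 (S = 115): continuation = e^(−0.08)·[0.8787·3.7678 + 0.1213·44.0000] = 7.9829; exercise value = 0.0000 ≤ continuation, so V_0 = 7.9829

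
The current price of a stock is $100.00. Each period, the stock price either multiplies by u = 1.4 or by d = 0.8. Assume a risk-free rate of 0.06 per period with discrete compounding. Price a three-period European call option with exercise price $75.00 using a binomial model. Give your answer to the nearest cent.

Risk-neutral probability p = (1 + 0.06 − 0.8)/(1.4 − 0.8) = 0.2600/0.6000 = 0.4333
Terminal stock prices: S_uuu = 274.4, S_uud = 156.8, S_udd = 89.6, S_ddd = 51.2
Terminal payoffs (S − K): max(199.4, 0) = 199.4, max(81.8, 0) = 81.8, max(14.6, 0) = 14.6, max(-23.8, 0) = 0
Node uu (S = 196): V_uu = 1/1.06·[0.4333·199.4000 + 0.5667·81.8000] = 125.2453
Node ud (S = 112): V_ud = 1/1.06·[0.4333·81.8000 + 0.5667·14.6000] = 41.2453
Node dd (S = 64): V_dd = 1/1.06·[0.4333·14.6000 + 0.5667·0.0000] = 5.9686
Node u (S = 140): V_u = 1/1.06·[0.4333·125.2453 + 0.5667·41.2453] = 73.2503
Node d (S = 80): V_d = 1/1.06·[0.4333·41.2453 + 0.5667·5.9686] = 20.0520
Node 0 (S = 100): V_0 = 1/1.06·[0.4333·73.2503 + 0.5667·20.0520] = 40.6647

$40.66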